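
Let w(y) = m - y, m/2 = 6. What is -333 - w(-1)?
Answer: -346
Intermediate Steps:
m = 12 (m = 2*6 = 12)
w(y) = 12 - y
-333 - w(-1) = -333 - (12 - 1*(-1)) = -333 - (12 + 1) = -333 - 1*13 = -333 - 13 = -346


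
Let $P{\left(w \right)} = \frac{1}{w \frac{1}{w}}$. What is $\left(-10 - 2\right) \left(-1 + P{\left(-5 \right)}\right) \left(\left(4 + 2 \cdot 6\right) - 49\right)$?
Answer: $0$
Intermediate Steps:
$P{\left(w \right)} = 1$ ($P{\left(w \right)} = 1^{-1} = 1$)
$\left(-10 - 2\right) \left(-1 + P{\left(-5 \right)}\right) \left(\left(4 + 2 \cdot 6\right) - 49\right) = \left(-10 - 2\right) \left(-1 + 1\right) \left(\left(4 + 2 \cdot 6\right) - 49\right) = \left(-12\right) 0 \left(\left(4 + 12\right) - 49\right) = 0 \left(16 - 49\right) = 0 \left(-33\right) = 0$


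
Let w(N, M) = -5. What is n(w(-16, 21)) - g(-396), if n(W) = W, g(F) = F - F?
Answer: -5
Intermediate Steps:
g(F) = 0
n(w(-16, 21)) - g(-396) = -5 - 1*0 = -5 + 0 = -5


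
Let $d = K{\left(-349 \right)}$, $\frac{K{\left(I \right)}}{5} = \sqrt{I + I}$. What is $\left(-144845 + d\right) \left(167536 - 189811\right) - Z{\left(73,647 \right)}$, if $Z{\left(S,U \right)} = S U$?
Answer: $3226375144 - 111375 i \sqrt{698} \approx 3.2264 \cdot 10^{9} - 2.9425 \cdot 10^{6} i$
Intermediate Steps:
$K{\left(I \right)} = 5 \sqrt{2} \sqrt{I}$ ($K{\left(I \right)} = 5 \sqrt{I + I} = 5 \sqrt{2 I} = 5 \sqrt{2} \sqrt{I}$)
$d = 5 i \sqrt{698}$ ($d = 5 \sqrt{2} \sqrt{-349} = 5 \sqrt{2} i \sqrt{349} = 5 i \sqrt{698} \approx 132.1 i$)
$\left(-144845 + d\right) \left(167536 - 189811\right) - Z{\left(73,647 \right)} = \left(-144845 + 5 i \sqrt{698}\right) \left(167536 - 189811\right) - 73 \cdot 647 = \left(-144845 + 5 i \sqrt{698}\right) \left(-22275\right) - 47231 = \left(3226422375 - 111375 i \sqrt{698}\right) - 47231 = 3226375144 - 111375 i \sqrt{698}$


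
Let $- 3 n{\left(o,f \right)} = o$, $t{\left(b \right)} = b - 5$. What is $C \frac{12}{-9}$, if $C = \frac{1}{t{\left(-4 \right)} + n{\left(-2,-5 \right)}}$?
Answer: $\frac{4}{25} \approx 0.16$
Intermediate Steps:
$t{\left(b \right)} = -5 + b$
$n{\left(o,f \right)} = - \frac{o}{3}$
$C = - \frac{3}{25}$ ($C = \frac{1}{\left(-5 - 4\right) - - \frac{2}{3}} = \frac{1}{-9 + \frac{2}{3}} = \frac{1}{- \frac{25}{3}} = - \frac{3}{25} \approx -0.12$)
$C \frac{12}{-9} = - \frac{3 \frac{12}{-9}}{25} = - \frac{3 \cdot 12 \left(- \frac{1}{9}\right)}{25} = \left(- \frac{3}{25}\right) \left(- \frac{4}{3}\right) = \frac{4}{25}$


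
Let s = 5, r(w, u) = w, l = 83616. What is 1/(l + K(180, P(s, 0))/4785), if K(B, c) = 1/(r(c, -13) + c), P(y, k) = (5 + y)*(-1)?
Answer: 95700/8002051199 ≈ 1.1959e-5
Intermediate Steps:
P(y, k) = -5 - y
K(B, c) = 1/(2*c) (K(B, c) = 1/(c + c) = 1/(2*c))
1/(l + K(180, P(s, 0))/4785) = 1/(83616 + (1/(2*(-5 - 1*5)))/4785) = 1/(83616 + (1/(2*(-5 - 5)))*(1/4785)) = 1/(83616 + ((½)/(-10))*(1/4785)) = 1/(83616 + ((½)*(-⅒))*(1/4785)) = 1/(83616 - 1/20*1/4785) = 1/(83616 - 1/95700) = 1/(8002051199/95700) = 95700/8002051199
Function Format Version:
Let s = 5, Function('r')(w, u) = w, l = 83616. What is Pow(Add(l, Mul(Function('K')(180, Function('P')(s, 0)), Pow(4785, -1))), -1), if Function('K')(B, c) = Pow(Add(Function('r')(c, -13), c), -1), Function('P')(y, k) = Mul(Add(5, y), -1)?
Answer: Rational(95700, 8002051199) ≈ 1.1959e-5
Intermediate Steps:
Function('P')(y, k) = Add(-5, Mul(-1, y))
Function('K')(B, c) = Mul(Rational(1, 2), Pow(c, -1)) (Function('K')(B, c) = Pow(Add(c, c), -1) = Pow(Mul(2, c), -1) = Mul(Rational(1, 2), Pow(c, -1)))
Pow(Add(l, Mul(Function('K')(180, Function('P')(s, 0)), Pow(4785, -1))), -1) = Pow(Add(83616, Mul(Mul(Rational(1, 2), Pow(Add(-5, Mul(-1, 5)), -1)), Pow(4785, -1))), -1) = Pow(Add(83616, Mul(Mul(Rational(1, 2), Pow(Add(-5, -5), -1)), Rational(1, 4785))), -1) = Pow(Add(83616, Mul(Mul(Rational(1, 2), Pow(-10, -1)), Rational(1, 4785))), -1) = Pow(Add(83616, Mul(Mul(Rational(1, 2), Rational(-1, 10)), Rational(1, 4785))), -1) = Pow(Add(83616, Mul(Rational(-1, 20), Rational(1, 4785))), -1) = Pow(Add(83616, Rational(-1, 95700)), -1) = Pow(Rational(8002051199, 95700), -1) = Rational(95700, 8002051199)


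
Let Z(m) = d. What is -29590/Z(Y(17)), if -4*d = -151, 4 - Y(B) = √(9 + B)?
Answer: -118360/151 ≈ -783.84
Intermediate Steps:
Y(B) = 4 - √(9 + B)
d = 151/4 (d = -¼*(-151) = 151/4 ≈ 37.750)
Z(m) = 151/4
-29590/Z(Y(17)) = -29590/151/4 = -29590*4/151 = -118360/151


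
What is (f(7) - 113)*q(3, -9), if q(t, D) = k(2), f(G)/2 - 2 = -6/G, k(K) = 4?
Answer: -3100/7 ≈ -442.86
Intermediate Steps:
f(G) = 4 - 12/G (f(G) = 4 + 2*(-6/G) = 4 - 12/G)
q(t, D) = 4
(f(7) - 113)*q(3, -9) = ((4 - 12/7) - 113)*4 = (16/7 - 113)*4 = -775/7*4 = -3100/7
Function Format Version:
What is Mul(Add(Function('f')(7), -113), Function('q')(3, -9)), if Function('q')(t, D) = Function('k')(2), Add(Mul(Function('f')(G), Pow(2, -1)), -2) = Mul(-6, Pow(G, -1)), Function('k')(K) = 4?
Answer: Rational(-3100, 7) ≈ -442.86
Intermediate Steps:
Function('f')(G) = Add(4, Mul(-12, Pow(G, -1))) (Function('f')(G) = Add(4, Mul(2, Mul(-6, Pow(G, -1)))) = Add(4, Mul(-12, Pow(G, -1))))
Function('q')(t, D) = 4
Mul(Add(Function('f')(7), -113), Function('q')(3, -9)) = Mul(Add(Add(4, Mul(-12, Pow(7, -1))), -113), 4) = Mul(Add(Add(4, Mul(-12, Rational(1, 7))), -113), 4) = Mul(Add(Add(4, Rational(-12, 7)), -113), 4) = Mul(Add(Rational(16, 7), -113), 4) = Mul(Rational(-775, 7), 4) = Rational(-3100, 7)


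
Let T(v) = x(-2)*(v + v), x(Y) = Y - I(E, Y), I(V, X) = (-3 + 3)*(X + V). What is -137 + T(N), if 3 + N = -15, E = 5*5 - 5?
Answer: -65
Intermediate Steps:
E = 20 (E = 25 - 5 = 20)
I(V, X) = 0 (I(V, X) = 0*(V + X) = 0)
x(Y) = Y (x(Y) = Y - 1*0 = Y + 0 = Y)
N = -18 (N = -3 - 15 = -18)
T(v) = -4*v (T(v) = -2*(v + v) = -4*v)
-137 + T(N) = -137 - 4*(-18) = -137 + 72 = -65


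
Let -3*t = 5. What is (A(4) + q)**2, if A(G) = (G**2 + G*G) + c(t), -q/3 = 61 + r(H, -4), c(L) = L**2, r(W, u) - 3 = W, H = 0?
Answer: 2002225/81 ≈ 24719.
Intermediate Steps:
r(W, u) = 3 + W
t = -5/3 (t = -1/3*5 = -5/3 ≈ -1.6667)
q = -192 (q = -3*(61 + (3 + 0)) = -3*(61 + 3) = -3*64 = -192)
A(G) = 25/9 + 2*G**2 (A(G) = (G**2 + G*G) + (-5/3)**2 = (G**2 + G**2) + 25/9 = 2*G**2 + 25/9 = 25/9 + 2*G**2)
(A(4) + q)**2 = ((25/9 + 2*4**2) - 192)**2 = ((25/9 + 2*16) - 192)**2 = ((25/9 + 32) - 192)**2 = (313/9 - 192)**2 = (-1415/9)**2 = 2002225/81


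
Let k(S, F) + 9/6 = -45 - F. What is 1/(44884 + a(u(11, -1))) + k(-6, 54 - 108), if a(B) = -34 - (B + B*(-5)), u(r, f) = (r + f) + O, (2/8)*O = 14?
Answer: 169178/22557 ≈ 7.5000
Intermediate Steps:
O = 56 (O = 4*14 = 56)
k(S, F) = -93/2 - F (k(S, F) = -3/2 + (-45 - F) = -93/2 - F)
u(r, f) = 56 + f + r (u(r, f) = (r + f) + 56 = (f + r) + 56 = 56 + f + r)
a(B) = -34 + 4*B (a(B) = -34 - (B - 5*B) = -34 - (-4)*B = -34 + 4*B)
1/(44884 + a(u(11, -1))) + k(-6, 54 - 108) = 1/(44884 + (-34 + 4*(56 - 1 + 11))) + (-93/2 - (54 - 108)) = 1/(44884 + (-34 + 4*66)) + (-93/2 - 1*(-54)) = 1/(44884 + (-34 + 264)) + (-93/2 + 54) = 1/(44884 + 230) + 15/2 = 1/45114 + 15/2 = 169178/22557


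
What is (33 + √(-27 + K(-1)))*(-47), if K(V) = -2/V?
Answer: -1551 - 235*I ≈ -1551.0 - 235.0*I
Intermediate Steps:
(33 + √(-27 + K(-1)))*(-47) = (33 + √(-27 - 2/(-1)))*(-47) = (33 + √(-27 - 2*(-1)))*(-47) = (33 + √(-27 + 2))*(-47) = (33 + √(-25))*(-47) = (33 + 5*I)*(-47) = -1551 - 235*I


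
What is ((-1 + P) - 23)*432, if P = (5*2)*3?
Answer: 2592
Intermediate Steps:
P = 30 (P = 10*3 = 30)
((-1 + P) - 23)*432 = ((-1 + 30) - 23)*432 = (29 - 23)*432 = 6*432 = 2592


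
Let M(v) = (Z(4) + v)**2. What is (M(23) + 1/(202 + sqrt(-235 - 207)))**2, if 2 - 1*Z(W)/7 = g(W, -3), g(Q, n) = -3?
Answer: (-456757770609*I + 4571871112*sqrt(442))/(2*(-20181*I + 202*sqrt(442))) ≈ 1.1317e+7 - 3.4297*I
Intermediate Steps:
Z(W) = 35 (Z(W) = 14 - 7*(-3) = 14 + 21 = 35)
M(v) = (35 + v)**2
(M(23) + 1/(202 + sqrt(-235 - 207)))**2 = ((35 + 23)**2 + 1/(202 + sqrt(-235 - 207)))**2 = (58**2 + 1/(202 + sqrt(-442)))**2 = (3364 + 1/(202 + I*sqrt(442)))**2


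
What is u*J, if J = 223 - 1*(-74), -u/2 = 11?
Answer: -6534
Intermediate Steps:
u = -22 (u = -2*11 = -22)
J = 297 (J = 223 + 74 = 297)
u*J = -22*297 = -6534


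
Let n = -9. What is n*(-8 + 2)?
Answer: 54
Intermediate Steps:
n*(-8 + 2) = -9*(-8 + 2) = -9*(-6) = 54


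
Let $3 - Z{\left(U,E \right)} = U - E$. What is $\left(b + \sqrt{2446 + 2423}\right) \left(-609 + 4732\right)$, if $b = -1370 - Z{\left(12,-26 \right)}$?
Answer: $-5504205 + 12369 \sqrt{541} \approx -5.2165 \cdot 10^{6}$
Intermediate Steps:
$Z{\left(U,E \right)} = 3 + E - U$ ($Z{\left(U,E \right)} = 3 - \left(U - E\right) = 3 + \left(E - U\right) = 3 + E - U$)
$b = -1335$ ($b = -1370 - \left(3 - 26 - 12\right) = -1370 - -35 = -1370 + 35 = -1335$)
$\left(b + \sqrt{2446 + 2423}\right) \left(-609 + 4732\right) = \left(-1335 + \sqrt{2446 + 2423}\right) \left(-609 + 4732\right) = \left(-1335 + \sqrt{4869}\right) 4123 = \left(-1335 + 3 \sqrt{541}\right) 4123 = -5504205 + 12369 \sqrt{541}$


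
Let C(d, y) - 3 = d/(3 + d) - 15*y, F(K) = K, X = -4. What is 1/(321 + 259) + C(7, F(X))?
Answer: 36947/580 ≈ 63.702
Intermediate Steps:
C(d, y) = 3 - 15*y + d/(3 + d) (C(d, y) = 3 + (d/(3 + d) - 15*y) = 3 + (-15*y + d/(3 + d)) = 3 - 15*y + d/(3 + d))
1/(321 + 259) + C(7, F(X)) = 1/(321 + 259) + (9 - 45*(-4) + 4*7 - 15*7*(-4))/(3 + 7) = 1/580 + (9 + 180 + 28 + 420)/10 = 1/580 + (⅒)*637 = 1/580 + 637/10 = 36947/580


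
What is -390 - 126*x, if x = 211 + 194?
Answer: -51420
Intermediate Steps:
x = 405
-390 - 126*x = -390 - 126*405 = -390 - 51030 = -51420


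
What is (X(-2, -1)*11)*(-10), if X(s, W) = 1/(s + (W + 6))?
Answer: -110/3 ≈ -36.667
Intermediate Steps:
X(s, W) = 1/(6 + W + s) (X(s, W) = 1/(s + (6 + W)) = 1/(6 + W + s))
(X(-2, -1)*11)*(-10) = (11/(6 - 1 - 2))*(-10) = (11/3)*(-10) = -110/3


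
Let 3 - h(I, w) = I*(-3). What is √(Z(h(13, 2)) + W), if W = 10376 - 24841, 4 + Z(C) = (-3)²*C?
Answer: I*√14091 ≈ 118.71*I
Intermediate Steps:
h(I, w) = 3 + 3*I (h(I, w) = 3 - I*(-3) = 3 - (-3)*I = 3 + 3*I)
Z(C) = -4 + 9*C (Z(C) = -4 + (-3)²*C = -4 + 9*C)
W = -14465
√(Z(h(13, 2)) + W) = √((-4 + 9*(3 + 3*13)) - 14465) = √((-4 + 9*(3 + 39)) - 14465) = √((-4 + 9*42) - 14465) = √((-4 + 378) - 14465) = √(374 - 14465) = √(-14091) = I*√14091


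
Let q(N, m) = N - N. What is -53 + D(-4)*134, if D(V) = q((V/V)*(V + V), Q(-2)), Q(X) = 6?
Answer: -53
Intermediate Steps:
q(N, m) = 0
D(V) = 0
-53 + D(-4)*134 = -53 + 0*134 = -53 + 0 = -53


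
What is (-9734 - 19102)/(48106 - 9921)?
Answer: -28836/38185 ≈ -0.75517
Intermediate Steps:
(-9734 - 19102)/(48106 - 9921) = -28836/38185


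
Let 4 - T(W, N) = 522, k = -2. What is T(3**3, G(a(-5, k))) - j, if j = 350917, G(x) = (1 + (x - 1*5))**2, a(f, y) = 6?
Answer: -351435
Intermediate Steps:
G(x) = (-4 + x)**2 (G(x) = (1 + (x - 5))**2 = (1 + (-5 + x))**2 = (-4 + x)**2)
T(W, N) = -518 (T(W, N) = 4 - 1*522 = 4 - 522 = -518)
T(3**3, G(a(-5, k))) - j = -518 - 1*350917 = -518 - 350917 = -351435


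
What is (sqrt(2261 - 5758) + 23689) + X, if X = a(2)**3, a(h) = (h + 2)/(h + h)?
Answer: 23690 + I*sqrt(3497) ≈ 23690.0 + 59.135*I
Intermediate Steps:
a(h) = (2 + h)/(2*h) (a(h) = (2 + h)/((2*h)) = (2 + h)*(1/(2*h)) = (2 + h)/(2*h))
X = 1 (X = ((1/2)*(2 + 2)/2)**3 = ((1/2)*(1/2)*4)**3 = 1**3 = 1)
(sqrt(2261 - 5758) + 23689) + X = (sqrt(2261 - 5758) + 23689) + 1 = (sqrt(-3497) + 23689) + 1 = (I*sqrt(3497) + 23689) + 1 = (23689 + I*sqrt(3497)) + 1 = 23690 + I*sqrt(3497)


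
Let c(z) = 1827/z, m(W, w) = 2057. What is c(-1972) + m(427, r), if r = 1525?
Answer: 139813/68 ≈ 2056.1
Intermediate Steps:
c(-1972) + m(427, r) = 1827/(-1972) + 2057 = 1827*(-1/1972) + 2057 = -63/68 + 2057 = 139813/68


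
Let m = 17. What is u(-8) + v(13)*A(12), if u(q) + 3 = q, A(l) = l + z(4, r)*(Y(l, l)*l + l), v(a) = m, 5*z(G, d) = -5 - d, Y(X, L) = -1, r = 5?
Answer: 193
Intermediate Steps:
z(G, d) = -1 - d/5 (z(G, d) = (-5 - d)/5 = -1 - d/5)
v(a) = 17
A(l) = l (A(l) = l + (-1 - 1/5*5)*(-l + l) = l + (-1 - 1)*0 = l - 2*0 = l + 0 = l)
u(q) = -3 + q
u(-8) + v(13)*A(12) = (-3 - 8) + 17*12 = -11 + 204 = 193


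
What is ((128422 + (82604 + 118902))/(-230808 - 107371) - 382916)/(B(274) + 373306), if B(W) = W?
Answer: -32373619973/31584227705 ≈ -1.0250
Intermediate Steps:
((128422 + (82604 + 118902))/(-230808 - 107371) - 382916)/(B(274) + 373306) = ((128422 + (82604 + 118902))/(-230808 - 107371) - 382916)/(274 + 373306) = ((128422 + 201506)/(-338179) - 382916)/373580 = (329928*(-1/338179) - 382916)*(1/373580) = (-329928/338179 - 382916)*(1/373580) = -129494479892/338179*1/373580 = -32373619973/31584227705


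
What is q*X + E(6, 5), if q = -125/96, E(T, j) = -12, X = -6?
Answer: -67/16 ≈ -4.1875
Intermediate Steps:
q = -125/96 (q = -125*1/96 = -125/96 ≈ -1.3021)
q*X + E(6, 5) = -125/96*(-6) - 12 = 125/16 - 12 = -67/16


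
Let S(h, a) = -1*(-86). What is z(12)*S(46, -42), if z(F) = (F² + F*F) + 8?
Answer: 25456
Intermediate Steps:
S(h, a) = 86
z(F) = 8 + 2*F² (z(F) = (F² + F²) + 8 = 2*F² + 8 = 8 + 2*F²)
z(12)*S(46, -42) = (8 + 2*12²)*86 = (8 + 2*144)*86 = (8 + 288)*86 = 296*86 = 25456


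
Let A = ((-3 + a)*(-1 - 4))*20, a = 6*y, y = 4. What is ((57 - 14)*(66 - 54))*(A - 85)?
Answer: -1127460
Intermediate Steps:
a = 24 (a = 6*4 = 24)
A = -2100 (A = ((-3 + 24)*(-1 - 4))*20 = (21*(-5))*20 = -105*20 = -2100)
((57 - 14)*(66 - 54))*(A - 85) = ((57 - 14)*(66 - 54))*(-2100 - 85) = (43*12)*(-2185) = 516*(-2185) = -1127460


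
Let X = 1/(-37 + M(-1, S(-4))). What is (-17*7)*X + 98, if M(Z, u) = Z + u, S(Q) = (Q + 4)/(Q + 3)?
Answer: 3843/38 ≈ 101.13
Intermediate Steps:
S(Q) = (4 + Q)/(3 + Q)
X = -1/38 (X = 1/(-37 + (-1 + (4 - 4)/(3 - 4))) = 1/(-37 + (-1 + 0/(-1))) = 1/(-37 + (-1 - 1*0)) = 1/(-37 + (-1 + 0)) = 1/(-37 - 1) = 1/(-38) = -1/38 ≈ -0.026316)
(-17*7)*X + 98 = -17*7*(-1/38) + 98 = -119*(-1/38) + 98 = 119/38 + 98 = 3843/38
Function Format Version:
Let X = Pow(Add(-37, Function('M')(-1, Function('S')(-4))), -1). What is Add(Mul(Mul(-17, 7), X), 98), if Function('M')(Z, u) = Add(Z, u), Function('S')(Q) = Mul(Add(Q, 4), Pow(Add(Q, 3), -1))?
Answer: Rational(3843, 38) ≈ 101.13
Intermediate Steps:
Function('S')(Q) = Mul(Pow(Add(3, Q), -1), Add(4, Q)) (Function('S')(Q) = Mul(Add(4, Q), Pow(Add(3, Q), -1)) = Mul(Pow(Add(3, Q), -1), Add(4, Q)))
X = Rational(-1, 38) (X = Pow(Add(-37, Add(-1, Mul(Pow(Add(3, -4), -1), Add(4, -4)))), -1) = Pow(Add(-37, Add(-1, Mul(Pow(-1, -1), 0))), -1) = Pow(Add(-37, Add(-1, Mul(-1, 0))), -1) = Pow(Add(-37, Add(-1, 0)), -1) = Pow(Add(-37, -1), -1) = Pow(-38, -1) = Rational(-1, 38) ≈ -0.026316)
Add(Mul(Mul(-17, 7), X), 98) = Add(Mul(Mul(-17, 7), Rational(-1, 38)), 98) = Add(Mul(-119, Rational(-1, 38)), 98) = Add(Rational(119, 38), 98) = Rational(3843, 38)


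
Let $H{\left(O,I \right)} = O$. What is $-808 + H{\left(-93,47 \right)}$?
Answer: $-901$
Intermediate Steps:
$-808 + H{\left(-93,47 \right)} = -808 - 93 = -901$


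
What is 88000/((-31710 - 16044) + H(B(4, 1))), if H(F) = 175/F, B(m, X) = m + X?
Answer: -88000/47719 ≈ -1.8441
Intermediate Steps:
B(m, X) = X + m
88000/((-31710 - 16044) + H(B(4, 1))) = 88000/((-31710 - 16044) + 175/(1 + 4)) = 88000/(-47754 + 175/5) = 88000/(-47754 + 175*(1/5)) = 88000/(-47754 + 35) = 88000/(-47719) = 88000*(-1/47719) = -88000/47719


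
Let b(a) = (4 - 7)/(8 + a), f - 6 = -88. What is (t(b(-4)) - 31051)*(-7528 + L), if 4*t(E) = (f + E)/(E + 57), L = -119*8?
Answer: 11849201944/45 ≈ 2.6332e+8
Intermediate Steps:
L = -952
f = -82 (f = 6 - 88 = -82)
b(a) = -3/(8 + a)
t(E) = (-82 + E)/(4*(57 + E)) (t(E) = ((-82 + E)/(E + 57))/4 = ((-82 + E)/(57 + E))/4 = (-82 + E)/(4*(57 + E)))
(t(b(-4)) - 31051)*(-7528 + L) = ((-82 - 3/(8 - 4))/(4*(57 - 3/(8 - 4))) - 31051)*(-7528 - 952) = ((-82 - 3/4)/(4*(57 - 3/4)) - 31051)*(-8480) = ((-82 - 3*¼)/(4*(57 - 3*¼)) - 31051)*(-8480) = ((-82 - ¾)/(4*(57 - ¾)) - 31051)*(-8480) = ((¼)*(-331/4)/(225/4) - 31051)*(-8480) = ((¼)*(4/225)*(-331/4) - 31051)*(-8480) = (-331/900 - 31051)*(-8480) = -27946231/900*(-8480) = 11849201944/45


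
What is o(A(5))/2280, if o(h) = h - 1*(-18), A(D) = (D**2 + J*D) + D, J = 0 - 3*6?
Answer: -7/380 ≈ -0.018421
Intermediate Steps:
J = -18 (J = 0 - 18 = -18)
A(D) = D**2 - 17*D (A(D) = (D**2 - 18*D) + D = D**2 - 17*D)
o(h) = 18 + h (o(h) = h + 18 = 18 + h)
o(A(5))/2280 = (18 + 5*(-17 + 5))/2280 = (18 + 5*(-12))*(1/2280) = (18 - 60)*(1/2280) = -42*1/2280 = -7/380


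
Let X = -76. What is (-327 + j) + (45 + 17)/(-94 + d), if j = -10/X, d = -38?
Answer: -205241/627 ≈ -327.34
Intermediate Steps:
j = 5/38 (j = -10/(-76) = -10*(-1/76) = 5/38 ≈ 0.13158)
(-327 + j) + (45 + 17)/(-94 + d) = (-327 + 5/38) + (45 + 17)/(-94 - 38) = -12421/38 + 62/(-132) = -12421/38 + 62*(-1/132) = -12421/38 - 31/66 = -205241/627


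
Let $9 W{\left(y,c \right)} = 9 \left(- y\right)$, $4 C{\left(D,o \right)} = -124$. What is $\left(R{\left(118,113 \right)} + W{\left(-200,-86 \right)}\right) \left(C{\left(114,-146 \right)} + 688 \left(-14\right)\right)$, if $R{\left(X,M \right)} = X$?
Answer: $-3072834$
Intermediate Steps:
$C{\left(D,o \right)} = -31$ ($C{\left(D,o \right)} = \frac{1}{4} \left(-124\right) = -31$)
$W{\left(y,c \right)} = - y$ ($W{\left(y,c \right)} = \frac{9 \left(- y\right)}{9} = \frac{\left(-9\right) y}{9} = - y$)
$\left(R{\left(118,113 \right)} + W{\left(-200,-86 \right)}\right) \left(C{\left(114,-146 \right)} + 688 \left(-14\right)\right) = \left(118 - -200\right) \left(-31 + 688 \left(-14\right)\right) = \left(118 + 200\right) \left(-31 - 9632\right) = 318 \left(-9663\right) = -3072834$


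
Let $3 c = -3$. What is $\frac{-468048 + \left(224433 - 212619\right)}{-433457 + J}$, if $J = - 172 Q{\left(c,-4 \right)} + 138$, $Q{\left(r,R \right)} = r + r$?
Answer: $\frac{152078}{144325} \approx 1.0537$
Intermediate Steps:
$c = -1$ ($c = \frac{1}{3} \left(-3\right) = -1$)
$Q{\left(r,R \right)} = 2 r$
$J = 482$ ($J = - 172 \cdot 2 \left(-1\right) + 138 = \left(-172\right) \left(-2\right) + 138 = 344 + 138 = 482$)
$\frac{-468048 + \left(224433 - 212619\right)}{-433457 + J} = \frac{-468048 + \left(224433 - 212619\right)}{-433457 + 482} = \frac{-468048 + 11814}{-432975} = \left(-456234\right) \left(- \frac{1}{432975}\right) = \frac{152078}{144325}$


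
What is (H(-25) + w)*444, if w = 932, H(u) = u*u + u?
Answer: 680208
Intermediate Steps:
H(u) = u + u² (H(u) = u² + u = u + u²)
(H(-25) + w)*444 = (-25*(1 - 25) + 932)*444 = (-25*(-24) + 932)*444 = (600 + 932)*444 = 1532*444 = 680208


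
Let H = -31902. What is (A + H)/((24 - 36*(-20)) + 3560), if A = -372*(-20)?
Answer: -12231/2152 ≈ -5.6835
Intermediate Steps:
A = 7440
(A + H)/((24 - 36*(-20)) + 3560) = (7440 - 31902)/((24 - 36*(-20)) + 3560) = -24462/((24 + 720) + 3560) = -24462/(744 + 3560) = -24462/4304 = -24462*1/4304 = -12231/2152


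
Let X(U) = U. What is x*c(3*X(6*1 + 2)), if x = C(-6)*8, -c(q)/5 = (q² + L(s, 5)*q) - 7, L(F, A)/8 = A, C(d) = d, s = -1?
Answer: 366960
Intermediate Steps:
L(F, A) = 8*A
c(q) = 35 - 200*q - 5*q² (c(q) = -5*((q² + (8*5)*q) - 7) = -5*((q² + 40*q) - 7) = -5*(-7 + q² + 40*q) = 35 - 200*q - 5*q²)
x = -48 (x = -6*8 = -48)
x*c(3*X(6*1 + 2)) = -48*(35 - 600*(6*1 + 2) - 5*9*(6*1 + 2)²) = -48*(35 - 600*(6 + 2) - 5*9*(6 + 2)²) = -48*(35 - 600*8 - 5*(3*8)²) = -48*(35 - 200*24 - 5*24²) = -48*(35 - 4800 - 5*576) = -48*(35 - 4800 - 2880) = -48*(-7645) = 366960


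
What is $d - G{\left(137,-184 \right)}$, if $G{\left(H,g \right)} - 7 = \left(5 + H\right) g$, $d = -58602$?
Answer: $-32481$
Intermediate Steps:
$G{\left(H,g \right)} = 7 + g \left(5 + H\right)$ ($G{\left(H,g \right)} = 7 + \left(5 + H\right) g = 7 + g \left(5 + H\right)$)
$d - G{\left(137,-184 \right)} = -58602 - \left(7 + 5 \left(-184\right) + 137 \left(-184\right)\right) = -58602 - \left(7 - 920 - 25208\right) = -58602 - -26121 = -58602 + 26121 = -32481$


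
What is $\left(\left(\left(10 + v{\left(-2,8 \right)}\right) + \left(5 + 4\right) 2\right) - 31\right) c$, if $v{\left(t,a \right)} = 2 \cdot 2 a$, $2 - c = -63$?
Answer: $1885$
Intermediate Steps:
$c = 65$ ($c = 2 - -63 = 2 + 63 = 65$)
$v{\left(t,a \right)} = 4 a$
$\left(\left(\left(10 + v{\left(-2,8 \right)}\right) + \left(5 + 4\right) 2\right) - 31\right) c = \left(\left(\left(10 + 4 \cdot 8\right) + \left(5 + 4\right) 2\right) - 31\right) 65 = \left(\left(\left(10 + 32\right) + 9 \cdot 2\right) - 31\right) 65 = \left(\left(42 + 18\right) - 31\right) 65 = \left(60 - 31\right) 65 = 29 \cdot 65 = 1885$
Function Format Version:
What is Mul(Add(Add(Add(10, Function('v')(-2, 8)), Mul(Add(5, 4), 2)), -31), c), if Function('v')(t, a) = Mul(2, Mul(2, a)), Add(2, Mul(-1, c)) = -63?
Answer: 1885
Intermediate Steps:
c = 65 (c = Add(2, Mul(-1, -63)) = Add(2, 63) = 65)
Function('v')(t, a) = Mul(4, a)
Mul(Add(Add(Add(10, Function('v')(-2, 8)), Mul(Add(5, 4), 2)), -31), c) = Mul(Add(Add(Add(10, Mul(4, 8)), Mul(Add(5, 4), 2)), -31), 65) = Mul(Add(Add(Add(10, 32), Mul(9, 2)), -31), 65) = Mul(Add(Add(42, 18), -31), 65) = Mul(Add(60, -31), 65) = Mul(29, 65) = 1885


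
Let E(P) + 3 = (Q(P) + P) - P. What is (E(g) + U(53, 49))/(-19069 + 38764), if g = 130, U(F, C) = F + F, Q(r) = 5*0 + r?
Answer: 233/19695 ≈ 0.011830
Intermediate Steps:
Q(r) = r (Q(r) = 0 + r = r)
U(F, C) = 2*F
E(P) = -3 + P (E(P) = -3 + ((P + P) - P) = -3 + (2*P - P) = -3 + P)
(E(g) + U(53, 49))/(-19069 + 38764) = ((-3 + 130) + 2*53)/(-19069 + 38764) = (127 + 106)/19695 = 233*(1/19695) = 233/19695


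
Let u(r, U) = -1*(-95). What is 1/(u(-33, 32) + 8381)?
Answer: 1/8476 ≈ 0.00011798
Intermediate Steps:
u(r, U) = 95
1/(u(-33, 32) + 8381) = 1/(95 + 8381) = 1/8476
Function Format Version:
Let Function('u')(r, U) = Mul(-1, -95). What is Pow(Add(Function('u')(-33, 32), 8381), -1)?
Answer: Rational(1, 8476) ≈ 0.00011798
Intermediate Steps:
Function('u')(r, U) = 95
Pow(Add(Function('u')(-33, 32), 8381), -1) = Pow(Add(95, 8381), -1) = Pow(8476, -1) = Rational(1, 8476)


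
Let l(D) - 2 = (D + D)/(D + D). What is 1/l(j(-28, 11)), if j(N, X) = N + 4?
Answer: ⅓ ≈ 0.33333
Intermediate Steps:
j(N, X) = 4 + N
l(D) = 3 (l(D) = 2 + (D + D)/(D + D) = 2 + (2*D)/((2*D)) = 2 + (2*D)*(1/(2*D)) = 2 + 1 = 3)
1/l(j(-28, 11)) = 1/3 = ⅓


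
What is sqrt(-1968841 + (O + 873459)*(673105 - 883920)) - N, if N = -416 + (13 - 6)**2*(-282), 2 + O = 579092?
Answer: 14234 + 14*I*sqrt(1562352481) ≈ 14234.0 + 5.5337e+5*I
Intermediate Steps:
O = 579090 (O = -2 + 579092 = 579090)
N = -14234 (N = -416 + 7**2*(-282) = -416 + 49*(-282) = -416 - 13818 = -14234)
sqrt(-1968841 + (O + 873459)*(673105 - 883920)) - N = sqrt(-1968841 + (579090 + 873459)*(673105 - 883920)) - 1*(-14234) = sqrt(-1968841 + 1452549*(-210815)) + 14234 = sqrt(-1968841 - 306219117435) + 14234 = sqrt(-306221086276) + 14234 = 14*I*sqrt(1562352481) + 14234 = 14234 + 14*I*sqrt(1562352481)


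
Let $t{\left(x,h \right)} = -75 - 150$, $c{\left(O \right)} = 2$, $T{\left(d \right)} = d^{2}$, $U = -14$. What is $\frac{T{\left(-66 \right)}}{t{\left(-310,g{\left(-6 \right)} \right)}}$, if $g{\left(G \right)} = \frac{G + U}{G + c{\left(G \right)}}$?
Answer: $- \frac{484}{25} \approx -19.36$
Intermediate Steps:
$g{\left(G \right)} = \frac{-14 + G}{2 + G}$ ($g{\left(G \right)} = \frac{G - 14}{G + 2} = \frac{-14 + G}{2 + G}$)
$t{\left(x,h \right)} = -225$
$\frac{T{\left(-66 \right)}}{t{\left(-310,g{\left(-6 \right)} \right)}} = \frac{\left(-66\right)^{2}}{-225} = 4356 \left(- \frac{1}{225}\right) = - \frac{484}{25}$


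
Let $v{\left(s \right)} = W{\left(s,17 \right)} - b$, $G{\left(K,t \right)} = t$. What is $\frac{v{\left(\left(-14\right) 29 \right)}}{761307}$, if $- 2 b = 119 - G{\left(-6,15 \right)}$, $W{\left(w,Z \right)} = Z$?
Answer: $\frac{23}{253769} \approx 9.0634 \cdot 10^{-5}$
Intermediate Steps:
$b = -52$ ($b = - \frac{119 - 15}{2} = \left(- \frac{1}{2}\right) 104 = -52$)
$v{\left(s \right)} = 69$ ($v{\left(s \right)} = 17 - -52 = 17 + 52 = 69$)
$\frac{v{\left(\left(-14\right) 29 \right)}}{761307} = \frac{69}{761307} = 69 \cdot \frac{1}{761307} = \frac{23}{253769}$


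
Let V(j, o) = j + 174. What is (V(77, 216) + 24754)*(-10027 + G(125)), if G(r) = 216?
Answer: -245324055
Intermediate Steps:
V(j, o) = 174 + j
(V(77, 216) + 24754)*(-10027 + G(125)) = ((174 + 77) + 24754)*(-10027 + 216) = (251 + 24754)*(-9811) = 25005*(-9811) = -245324055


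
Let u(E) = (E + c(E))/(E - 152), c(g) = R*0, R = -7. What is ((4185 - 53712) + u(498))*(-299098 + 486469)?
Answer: -1605380113062/173 ≈ -9.2797e+9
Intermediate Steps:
c(g) = 0 (c(g) = -7*0 = 0)
u(E) = E/(-152 + E) (u(E) = (E + 0)/(E - 152) = E/(-152 + E))
((4185 - 53712) + u(498))*(-299098 + 486469) = ((4185 - 53712) + 498/(-152 + 498))*(-299098 + 486469) = (-49527 + 498/346)*187371 = (-49527 + 498*(1/346))*187371 = (-49527 + 249/173)*187371 = -8567922/173*187371 = -1605380113062/173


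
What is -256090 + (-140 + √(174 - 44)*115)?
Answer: -256230 + 115*√130 ≈ -2.5492e+5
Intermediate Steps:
-256090 + (-140 + √(174 - 44)*115) = -256090 + (-140 + √130*115) = -256090 + (-140 + 115*√130) = -256230 + 115*√130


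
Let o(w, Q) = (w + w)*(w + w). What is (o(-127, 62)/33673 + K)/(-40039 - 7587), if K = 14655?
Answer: -493542331/1603710298 ≈ -0.30775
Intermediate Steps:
o(w, Q) = 4*w**2 (o(w, Q) = (2*w)*(2*w) = 4*w**2)
(o(-127, 62)/33673 + K)/(-40039 - 7587) = ((4*(-127)**2)/33673 + 14655)/(-40039 - 7587) = ((4*16129)*(1/33673) + 14655)/(-47626) = (64516*(1/33673) + 14655)*(-1/47626) = (64516/33673 + 14655)*(-1/47626) = (493542331/33673)*(-1/47626) = -493542331/1603710298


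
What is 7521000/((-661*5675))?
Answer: -300840/150047 ≈ -2.0050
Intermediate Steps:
7521000/((-661*5675)) = 7521000/(-3751175) = 7521000*(-1/3751175) = -300840/150047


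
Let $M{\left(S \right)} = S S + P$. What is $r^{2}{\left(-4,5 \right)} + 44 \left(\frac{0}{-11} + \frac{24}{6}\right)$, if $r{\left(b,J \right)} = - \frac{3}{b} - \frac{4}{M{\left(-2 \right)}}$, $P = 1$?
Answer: $\frac{70401}{400} \approx 176.0$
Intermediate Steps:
$M{\left(S \right)} = 1 + S^{2}$ ($M{\left(S \right)} = S S + 1 = S^{2} + 1 = 1 + S^{2}$)
$r{\left(b,J \right)} = - \frac{4}{5} - \frac{3}{b}$ ($r{\left(b,J \right)} = - \frac{3}{b} - \frac{4}{1 + \left(-2\right)^{2}} = - \frac{3}{b} - \frac{4}{1 + 4} = - \frac{3}{b} - \frac{4}{5} = - \frac{4}{5} - \frac{3}{b}$)
$r^{2}{\left(-4,5 \right)} + 44 \left(\frac{0}{-11} + \frac{24}{6}\right) = \left(- \frac{4}{5} - \frac{3}{-4}\right)^{2} + 44 \left(\frac{0}{-11} + \frac{24}{6}\right) = \left(- \frac{4}{5} - - \frac{3}{4}\right)^{2} + 44 \left(0 \left(- \frac{1}{11}\right) + 24 \cdot \frac{1}{6}\right) = \left(- \frac{4}{5} + \frac{3}{4}\right)^{2} + 44 \left(0 + 4\right) = \left(- \frac{1}{20}\right)^{2} + 44 \cdot 4 = \frac{1}{400} + 176 = \frac{70401}{400}$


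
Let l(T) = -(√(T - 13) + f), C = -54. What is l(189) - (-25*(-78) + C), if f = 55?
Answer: -1951 - 4*√11 ≈ -1964.3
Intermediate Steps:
l(T) = -55 - √(-13 + T) (l(T) = -(√(T - 13) + 55) = -(√(-13 + T) + 55) = -(55 + √(-13 + T)) = -55 - √(-13 + T))
l(189) - (-25*(-78) + C) = (-55 - √(-13 + 189)) - (-25*(-78) - 54) = (-55 - √176) - (1950 - 54) = (-55 - 4*√11) - 1*1896 = (-55 - 4*√11) - 1896 = -1951 - 4*√11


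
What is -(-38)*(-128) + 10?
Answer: -4854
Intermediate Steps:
-(-38)*(-128) + 10 = -38*128 + 10 = -4864 + 10 = -4854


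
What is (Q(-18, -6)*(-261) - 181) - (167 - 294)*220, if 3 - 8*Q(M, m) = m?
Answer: 219723/8 ≈ 27465.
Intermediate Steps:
Q(M, m) = 3/8 - m/8
(Q(-18, -6)*(-261) - 181) - (167 - 294)*220 = ((3/8 - 1/8*(-6))*(-261) - 181) - (167 - 294)*220 = ((3/8 + 3/4)*(-261) - 181) - (-127)*220 = ((9/8)*(-261) - 181) - 1*(-27940) = (-2349/8 - 181) + 27940 = -3797/8 + 27940 = 219723/8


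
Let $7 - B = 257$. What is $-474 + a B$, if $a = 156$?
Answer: $-39474$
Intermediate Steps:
$B = -250$ ($B = 7 - 257 = -250$)
$-474 + a B = -474 + 156 \left(-250\right) = -474 - 39000 = -39474$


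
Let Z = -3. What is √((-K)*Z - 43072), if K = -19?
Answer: I*√43129 ≈ 207.68*I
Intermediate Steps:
√((-K)*Z - 43072) = √(-1*(-19)*(-3) - 43072) = √(19*(-3) - 43072) = √(-57 - 43072) = √(-43129) = I*√43129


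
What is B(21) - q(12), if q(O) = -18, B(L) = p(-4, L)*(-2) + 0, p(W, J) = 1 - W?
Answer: 8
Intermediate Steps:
B(L) = -10 (B(L) = (1 - 1*(-4))*(-2) + 0 = (1 + 4)*(-2) + 0 = 5*(-2) + 0 = -10 + 0 = -10)
B(21) - q(12) = -10 - 1*(-18) = -10 + 18 = 8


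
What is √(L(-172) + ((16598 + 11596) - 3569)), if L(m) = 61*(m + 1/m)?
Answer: √104525045/86 ≈ 118.88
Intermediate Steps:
L(m) = 61*m + 61/m
√(L(-172) + ((16598 + 11596) - 3569)) = √((61*(-172) + 61/(-172)) + ((16598 + 11596) - 3569)) = √((-10492 + 61*(-1/172)) + (28194 - 3569)) = √((-10492 - 61/172) + 24625) = √(-1804685/172 + 24625) = √(2430815/172) = √104525045/86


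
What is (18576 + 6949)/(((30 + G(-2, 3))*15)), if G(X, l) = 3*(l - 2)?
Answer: 5105/99 ≈ 51.566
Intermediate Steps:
G(X, l) = -6 + 3*l (G(X, l) = 3*(-2 + l) = -6 + 3*l)
(18576 + 6949)/(((30 + G(-2, 3))*15)) = (18576 + 6949)/(((30 + (-6 + 3*3))*15)) = 25525/(((30 + (-6 + 9))*15)) = 25525/(((30 + 3)*15)) = 25525/((33*15)) = 25525/495 = 25525*(1/495) = 5105/99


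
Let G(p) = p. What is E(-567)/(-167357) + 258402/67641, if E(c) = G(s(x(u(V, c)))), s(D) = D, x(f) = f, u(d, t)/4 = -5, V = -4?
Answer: 14415578778/3773398279 ≈ 3.8203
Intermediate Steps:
u(d, t) = -20 (u(d, t) = 4*(-5) = -20)
E(c) = -20
E(-567)/(-167357) + 258402/67641 = -20/(-167357) + 258402/67641 = -20*(-1/167357) + 258402*(1/67641) = 20/167357 + 86134/22547 = 14415578778/3773398279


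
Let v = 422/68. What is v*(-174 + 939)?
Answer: 9495/2 ≈ 4747.5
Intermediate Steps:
v = 211/34 (v = 422*(1/68) = 211/34 ≈ 6.2059)
v*(-174 + 939) = 211*(-174 + 939)/34 = (211/34)*765 = 9495/2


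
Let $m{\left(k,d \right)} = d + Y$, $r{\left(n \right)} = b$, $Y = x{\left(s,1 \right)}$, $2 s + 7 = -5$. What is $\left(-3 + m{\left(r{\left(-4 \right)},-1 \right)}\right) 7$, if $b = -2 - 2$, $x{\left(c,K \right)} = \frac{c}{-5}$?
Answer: $- \frac{98}{5} \approx -19.6$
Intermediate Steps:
$s = -6$ ($s = - \frac{7}{2} + \frac{1}{2} \left(-5\right) = - \frac{7}{2} - \frac{5}{2} = -6$)
$x{\left(c,K \right)} = - \frac{c}{5}$ ($x{\left(c,K \right)} = c \left(- \frac{1}{5}\right) = - \frac{c}{5}$)
$Y = \frac{6}{5}$ ($Y = \left(- \frac{1}{5}\right) \left(-6\right) = \frac{6}{5} \approx 1.2$)
$b = -4$
$r{\left(n \right)} = -4$
$m{\left(k,d \right)} = \frac{6}{5} + d$ ($m{\left(k,d \right)} = d + \frac{6}{5} = \frac{6}{5} + d$)
$\left(-3 + m{\left(r{\left(-4 \right)},-1 \right)}\right) 7 = \left(-3 + \left(\frac{6}{5} - 1\right)\right) 7 = \left(-3 + \frac{1}{5}\right) 7 = \left(- \frac{14}{5}\right) 7 = - \frac{98}{5}$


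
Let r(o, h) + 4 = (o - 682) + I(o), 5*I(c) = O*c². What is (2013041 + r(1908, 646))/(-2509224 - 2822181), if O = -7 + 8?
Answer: -4570593/8885675 ≈ -0.51438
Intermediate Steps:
O = 1
I(c) = c²/5 (I(c) = (1*c²)/5 = c²/5)
r(o, h) = -686 + o + o²/5 (r(o, h) = -4 + ((o - 682) + o²/5) = -4 + ((-682 + o) + o²/5) = -4 + (-682 + o + o²/5) = -686 + o + o²/5)
(2013041 + r(1908, 646))/(-2509224 - 2822181) = (2013041 + (-686 + 1908 + (⅕)*1908²))/(-2509224 - 2822181) = (2013041 + (-686 + 1908 + (⅕)*3640464))/(-5331405) = (2013041 + (-686 + 1908 + 3640464/5))*(-1/5331405) = (2013041 + 3646574/5)*(-1/5331405) = (13711779/5)*(-1/5331405) = -4570593/8885675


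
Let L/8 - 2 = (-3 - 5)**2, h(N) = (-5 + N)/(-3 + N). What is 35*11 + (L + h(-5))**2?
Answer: 4487849/16 ≈ 2.8049e+5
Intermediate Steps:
h(N) = (-5 + N)/(-3 + N)
L = 528 (L = 16 + 8*(-3 - 5)**2 = 16 + 8*(-8)**2 = 16 + 8*64 = 16 + 512 = 528)
35*11 + (L + h(-5))**2 = 35*11 + (528 + (-5 - 5)/(-3 - 5))**2 = 385 + (528 - 10/(-8))**2 = 385 + (528 - 1/8*(-10))**2 = 385 + (528 + 5/4)**2 = 385 + (2117/4)**2 = 385 + 4481689/16 = 4487849/16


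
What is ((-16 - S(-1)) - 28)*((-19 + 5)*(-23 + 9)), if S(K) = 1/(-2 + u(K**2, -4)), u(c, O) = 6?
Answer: -8673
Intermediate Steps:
S(K) = 1/4 (S(K) = 1/(-2 + 6) = 1/4)
((-16 - S(-1)) - 28)*((-19 + 5)*(-23 + 9)) = ((-16 - 1*1/4) - 28)*((-19 + 5)*(-23 + 9)) = ((-16 - 1/4) - 28)*(-14*(-14)) = (-65/4 - 28)*196 = -177/4*196 = -8673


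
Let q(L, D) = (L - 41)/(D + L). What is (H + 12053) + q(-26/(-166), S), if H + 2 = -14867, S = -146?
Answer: -2272286/807 ≈ -2815.7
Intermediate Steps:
q(L, D) = (-41 + L)/(D + L)
H = -14869 (H = -2 - 14867 = -14869)
(H + 12053) + q(-26/(-166), S) = (-14869 + 12053) + (-41 - 26/(-166))/(-146 - 26/(-166)) = -2816 + (-41 - 26*(-1/166))/(-146 - 26*(-1/166)) = -2816 + (-41 + 13/83)/(-146 + 13/83) = -2816 - 3390/83/(-12105/83) = -2816 - 83/12105*(-3390/83) = -2816 + 226/807 = -2272286/807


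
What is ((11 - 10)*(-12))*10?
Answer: -120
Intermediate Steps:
((11 - 10)*(-12))*10 = (1*(-12))*10 = -12*10 = -120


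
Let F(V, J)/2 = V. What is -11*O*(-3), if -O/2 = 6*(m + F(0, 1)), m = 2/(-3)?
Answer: 264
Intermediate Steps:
F(V, J) = 2*V
m = -⅔ (m = 2*(-⅓) = -⅔ ≈ -0.66667)
O = 8 (O = -12*(-⅔ + 2*0) = -12*(-⅔ + 0) = -12*(-2)/3 = -2*(-4) = 8)
-11*O*(-3) = -11*8*(-3) = -88*(-3) = 264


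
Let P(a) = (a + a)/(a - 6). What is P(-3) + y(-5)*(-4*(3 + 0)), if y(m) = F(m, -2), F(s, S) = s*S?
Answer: -358/3 ≈ -119.33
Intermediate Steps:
P(a) = 2*a/(-6 + a) (P(a) = (2*a)/(-6 + a) = 2*a/(-6 + a))
F(s, S) = S*s
y(m) = -2*m
P(-3) + y(-5)*(-4*(3 + 0)) = 2*(-3)/(-6 - 3) + (-2*(-5))*(-4*(3 + 0)) = 2*(-3)/(-9) + 10*(-4*3) = 2*(-3)*(-⅑) + 10*(-12) = ⅔ - 120 = -358/3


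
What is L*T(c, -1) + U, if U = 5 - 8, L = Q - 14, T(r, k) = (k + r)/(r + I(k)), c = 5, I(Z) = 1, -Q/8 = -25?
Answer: 121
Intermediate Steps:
Q = 200 (Q = -8*(-25) = 200)
T(r, k) = (k + r)/(1 + r) (T(r, k) = (k + r)/(r + 1) = (k + r)/(1 + r))
L = 186 (L = 200 - 14 = 186)
U = -3
L*T(c, -1) + U = 186*((-1 + 5)/(1 + 5)) - 3 = 186*(4/6) - 3 = 186*((⅙)*4) - 3 = 186*(⅔) - 3 = 124 - 3 = 121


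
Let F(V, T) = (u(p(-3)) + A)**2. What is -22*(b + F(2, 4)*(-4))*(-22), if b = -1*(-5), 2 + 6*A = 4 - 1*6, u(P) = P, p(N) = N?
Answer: -212476/9 ≈ -23608.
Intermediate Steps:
A = -2/3 (A = -1/3 + (4 - 1*6)/6 = -1/3 + (4 - 6)/6 = -1/3 + (1/6)*(-2) = -1/3 - 1/3 = -2/3 ≈ -0.66667)
b = 5
F(V, T) = 121/9 (F(V, T) = (-3 - 2/3)**2 = (-11/3)**2 = 121/9)
-22*(b + F(2, 4)*(-4))*(-22) = -22*(5 + (121/9)*(-4))*(-22) = -22*(5 - 484/9)*(-22) = -22*(-439/9)*(-22) = (9658/9)*(-22) = -212476/9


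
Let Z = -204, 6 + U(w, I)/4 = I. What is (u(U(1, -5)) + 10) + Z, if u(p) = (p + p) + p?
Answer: -326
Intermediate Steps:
U(w, I) = -24 + 4*I
u(p) = 3*p (u(p) = 2*p + p = 3*p)
(u(U(1, -5)) + 10) + Z = (3*(-24 + 4*(-5)) + 10) - 204 = (3*(-24 - 20) + 10) - 204 = (3*(-44) + 10) - 204 = (-132 + 10) - 204 = -122 - 204 = -326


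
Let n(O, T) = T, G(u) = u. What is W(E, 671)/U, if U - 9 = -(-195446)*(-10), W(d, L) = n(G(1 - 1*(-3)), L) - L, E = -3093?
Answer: 0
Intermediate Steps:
W(d, L) = 0 (W(d, L) = L - L = 0)
U = -1954451 (U = 9 - (-195446)*(-10) = 9 - 1237*1580 = 9 - 1954460 = -1954451)
W(E, 671)/U = 0/(-1954451) = 0*(-1/1954451) = 0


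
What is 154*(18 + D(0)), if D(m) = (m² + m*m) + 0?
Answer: 2772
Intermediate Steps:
D(m) = 2*m² (D(m) = (m² + m²) + 0 = 2*m² + 0 = 2*m²)
154*(18 + D(0)) = 154*(18 + 2*0²) = 154*(18 + 2*0) = 154*(18 + 0) = 154*18 = 2772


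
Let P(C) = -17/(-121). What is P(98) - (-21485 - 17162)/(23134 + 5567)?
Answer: 5164204/3472821 ≈ 1.4870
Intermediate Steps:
P(C) = 17/121 (P(C) = -17*(-1/121) = 17/121)
P(98) - (-21485 - 17162)/(23134 + 5567) = 17/121 - (-21485 - 17162)/(23134 + 5567) = 17/121 - (-38647)/28701 = 17/121 - 1*(-38647/28701) = 17/121 + 38647/28701 = 5164204/3472821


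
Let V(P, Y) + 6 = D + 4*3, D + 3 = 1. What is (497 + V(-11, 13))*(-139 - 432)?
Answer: -286071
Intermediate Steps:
D = -2 (D = -3 + 1 = -2)
V(P, Y) = 4 (V(P, Y) = -6 + (-2 + 4*3) = -6 + (-2 + 12) = -6 + 10 = 4)
(497 + V(-11, 13))*(-139 - 432) = (497 + 4)*(-139 - 432) = 501*(-571) = -286071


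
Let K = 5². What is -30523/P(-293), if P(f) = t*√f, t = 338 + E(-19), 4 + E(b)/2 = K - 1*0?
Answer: 30523*I*√293/111340 ≈ 4.6926*I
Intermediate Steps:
K = 25
E(b) = 42 (E(b) = -8 + 2*(25 - 1*0) = -8 + 2*(25 + 0) = -8 + 2*25 = -8 + 50 = 42)
t = 380 (t = 338 + 42 = 380)
P(f) = 380*√f
-30523/P(-293) = -30523*(-I*√293/111340) = -(-30523)*I*√293/111340 = 30523*I*√293/111340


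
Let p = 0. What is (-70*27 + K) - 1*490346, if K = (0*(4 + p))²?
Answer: -492236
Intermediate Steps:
K = 0 (K = (0*(4 + 0))² = (0*4)² = 0² = 0)
(-70*27 + K) - 1*490346 = (-70*27 + 0) - 1*490346 = (-1890 + 0) - 490346 = -1890 - 490346 = -492236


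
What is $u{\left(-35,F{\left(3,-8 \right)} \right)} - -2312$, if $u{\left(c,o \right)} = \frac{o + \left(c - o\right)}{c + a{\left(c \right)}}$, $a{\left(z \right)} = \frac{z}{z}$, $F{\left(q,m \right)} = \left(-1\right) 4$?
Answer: $\frac{78643}{34} \approx 2313.0$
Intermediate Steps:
$F{\left(q,m \right)} = -4$
$a{\left(z \right)} = 1$
$u{\left(c,o \right)} = \frac{c}{1 + c}$ ($u{\left(c,o \right)} = \frac{o + \left(c - o\right)}{c + 1} = \frac{c}{1 + c}$)
$u{\left(-35,F{\left(3,-8 \right)} \right)} - -2312 = - \frac{35}{1 - 35} - -2312 = - \frac{35}{-34} + 2312 = \left(-35\right) \left(- \frac{1}{34}\right) + 2312 = \frac{35}{34} + 2312 = \frac{78643}{34}$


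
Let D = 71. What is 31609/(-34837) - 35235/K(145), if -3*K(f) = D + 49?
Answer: 245243467/278696 ≈ 879.97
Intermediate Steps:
K(f) = -40 (K(f) = -(71 + 49)/3 = -⅓*120 = -40)
31609/(-34837) - 35235/K(145) = 31609/(-34837) - 35235/(-40) = 31609*(-1/34837) - 35235*(-1/40) = -31609/34837 + 7047/8 = 245243467/278696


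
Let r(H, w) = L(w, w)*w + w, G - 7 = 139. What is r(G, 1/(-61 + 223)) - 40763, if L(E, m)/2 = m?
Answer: -267446002/6561 ≈ -40763.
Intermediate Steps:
L(E, m) = 2*m
G = 146 (G = 7 + 139 = 146)
r(H, w) = w + 2*w² (r(H, w) = (2*w)*w + w = 2*w² + w = w + 2*w²)
r(G, 1/(-61 + 223)) - 40763 = (1 + 2/(-61 + 223))/(-61 + 223) - 40763 = (1 + 2/162)/162 - 40763 = (1 + 2*(1/162))/162 - 40763 = (1 + 1/81)/162 - 40763 = (1/162)*(82/81) - 40763 = 41/6561 - 40763 = -267446002/6561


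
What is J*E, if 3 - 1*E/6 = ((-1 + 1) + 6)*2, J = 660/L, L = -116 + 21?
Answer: 7128/19 ≈ 375.16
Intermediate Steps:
L = -95
J = -132/19 (J = 660/(-95) = 660*(-1/95) = -132/19 ≈ -6.9474)
E = -54 (E = 18 - 6*((-1 + 1) + 6)*2 = 18 - 6*(0 + 6)*2 = 18 - 36*2 = 18 - 6*12 = 18 - 72 = -54)
J*E = -132/19*(-54) = 7128/19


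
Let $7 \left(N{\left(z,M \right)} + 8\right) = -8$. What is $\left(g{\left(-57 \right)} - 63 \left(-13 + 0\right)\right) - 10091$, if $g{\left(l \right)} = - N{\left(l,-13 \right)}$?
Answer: $- \frac{64840}{7} \approx -9262.9$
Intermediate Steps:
$N{\left(z,M \right)} = - \frac{64}{7}$ ($N{\left(z,M \right)} = -8 + \frac{1}{7} \left(-8\right) = -8 - \frac{8}{7} = - \frac{64}{7}$)
$g{\left(l \right)} = \frac{64}{7}$ ($g{\left(l \right)} = \left(-1\right) \left(- \frac{64}{7}\right) = \frac{64}{7}$)
$\left(g{\left(-57 \right)} - 63 \left(-13 + 0\right)\right) - 10091 = \left(\frac{64}{7} - 63 \left(-13 + 0\right)\right) - 10091 = \left(\frac{64}{7} - -819\right) - 10091 = \left(\frac{64}{7} + 819\right) - 10091 = \frac{5797}{7} - 10091 = - \frac{64840}{7}$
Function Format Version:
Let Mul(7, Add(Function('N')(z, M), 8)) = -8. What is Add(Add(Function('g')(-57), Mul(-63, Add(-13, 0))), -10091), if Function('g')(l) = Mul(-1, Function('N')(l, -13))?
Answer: Rational(-64840, 7) ≈ -9262.9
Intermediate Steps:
Function('N')(z, M) = Rational(-64, 7) (Function('N')(z, M) = Add(-8, Mul(Rational(1, 7), -8)) = Add(-8, Rational(-8, 7)) = Rational(-64, 7))
Function('g')(l) = Rational(64, 7) (Function('g')(l) = Mul(-1, Rational(-64, 7)) = Rational(64, 7))
Add(Add(Function('g')(-57), Mul(-63, Add(-13, 0))), -10091) = Add(Add(Rational(64, 7), Mul(-63, Add(-13, 0))), -10091) = Add(Add(Rational(64, 7), Mul(-63, -13)), -10091) = Add(Add(Rational(64, 7), 819), -10091) = Add(Rational(5797, 7), -10091) = Rational(-64840, 7)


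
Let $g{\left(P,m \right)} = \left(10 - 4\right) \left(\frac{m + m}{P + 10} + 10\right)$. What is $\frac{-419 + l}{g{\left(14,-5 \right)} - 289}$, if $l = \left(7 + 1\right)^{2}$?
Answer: $\frac{710}{463} \approx 1.5335$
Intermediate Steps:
$g{\left(P,m \right)} = 60 + \frac{12 m}{10 + P}$ ($g{\left(P,m \right)} = 6 \left(\frac{2 m}{10 + P} + 10\right) = 6 \left(10 + \frac{2 m}{10 + P}\right) = 60 + \frac{12 m}{10 + P}$)
$l = 64$ ($l = 8^{2} = 64$)
$\frac{-419 + l}{g{\left(14,-5 \right)} - 289} = \frac{-419 + 64}{\frac{12 \left(50 - 5 + 5 \cdot 14\right)}{10 + 14} - 289} = - \frac{355}{\frac{12 \left(50 - 5 + 70\right)}{24} - 289} = - \frac{355}{12 \cdot \frac{1}{24} \cdot 115 - 289} = - \frac{355}{\frac{115}{2} - 289} = - \frac{355}{- \frac{463}{2}} = \left(-355\right) \left(- \frac{2}{463}\right) = \frac{710}{463}$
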